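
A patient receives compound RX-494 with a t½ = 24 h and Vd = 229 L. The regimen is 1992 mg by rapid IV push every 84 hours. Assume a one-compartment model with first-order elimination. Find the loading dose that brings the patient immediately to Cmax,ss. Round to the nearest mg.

2185 mg

f = (1/2)^(84/24) ≈ 0.088388; accumulation ratio R = 1/(1−f) ≈ 1.09696.
Loading dose to hit Cmax,ss on first dose: D_load = D_maint·R ≈ 1992 × 1.09696 ≈ 2185.14 mg.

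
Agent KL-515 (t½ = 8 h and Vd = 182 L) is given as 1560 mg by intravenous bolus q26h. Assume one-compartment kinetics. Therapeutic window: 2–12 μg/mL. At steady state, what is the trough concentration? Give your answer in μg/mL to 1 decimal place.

Over one 26-h interval, 26/8 ≈ 3.25 half-lives elapse, leaving f ≈ 0.1051 of each dose.
Each bolus raises the concentration by D/Vd = 1560/182 ≈ 8.571 μg/mL.
Steady-state trough Cmin,ss = C₀·f/(1−f) ≈ 8.571 × 0.1051/0.8949 ≈ 1.007 μg/mL.
Trough 1.0 μg/mL vs MEC 2 μg/mL: subtherapeutic.

1.0 μg/mL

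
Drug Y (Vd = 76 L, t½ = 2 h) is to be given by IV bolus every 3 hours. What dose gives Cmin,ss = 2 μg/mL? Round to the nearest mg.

278 mg

τ/t½ = 3/2 ≈ 1.5, so f = (1/2)^(3/2) ≈ 0.353553.
Cmin,ss = (D/Vd)·f/(1−f), so D = Cmin,ss·Vd·(1−f)/f.
D = 2 × 76 × (1−f)/f ≈ 2 × 76 × 1.82843 ≈ 277.92 mg.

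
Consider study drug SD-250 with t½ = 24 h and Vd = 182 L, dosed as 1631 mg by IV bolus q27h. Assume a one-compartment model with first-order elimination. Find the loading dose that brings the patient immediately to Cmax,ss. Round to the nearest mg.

3012 mg

f = (1/2)^(27/24) ≈ 0.458502; accumulation ratio R = 1/(1−f) ≈ 1.84673.
Loading dose to hit Cmax,ss on first dose: D_load = D_maint·R ≈ 1631 × 1.84673 ≈ 3012.02 mg.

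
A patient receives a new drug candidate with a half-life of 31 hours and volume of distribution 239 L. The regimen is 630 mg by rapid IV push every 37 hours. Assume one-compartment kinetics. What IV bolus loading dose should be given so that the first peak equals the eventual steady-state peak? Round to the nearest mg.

1119 mg

f = (1/2)^(37/31) ≈ 0.437226; accumulation ratio R = 1/(1−f) ≈ 1.77691.
Loading dose to hit Cmax,ss on first dose: D_load = D_maint·R ≈ 630 × 1.77691 ≈ 1119.45 mg.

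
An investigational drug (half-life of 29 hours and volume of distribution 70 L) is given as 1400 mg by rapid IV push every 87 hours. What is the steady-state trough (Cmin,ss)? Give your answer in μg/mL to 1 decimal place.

The dosing interval is 3 half-lives, so f = 2^(−3) = 0.125.
At steady state, R = 1/(1 − 0.125) = 8/7.
Single-dose peak C₀ = D/Vd = 1400/70 = 20 μg/mL.
Steady-state peak Cmax,ss = C₀·R = 20 × 8/7 ≈ 22.857 μg/mL.
Steady-state trough Cmin,ss = Cmax,ss·f ≈ 22.857 × 0.125 ≈ 2.857 μg/mL.

2.9 μg/mL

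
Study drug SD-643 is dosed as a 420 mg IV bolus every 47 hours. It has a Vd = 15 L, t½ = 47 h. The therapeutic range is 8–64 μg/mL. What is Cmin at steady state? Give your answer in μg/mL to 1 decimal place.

The dosing interval is 1 half-life, so f = 2^(−1) = 0.5.
Accumulation ratio R = 1/(1 − f) = 1/0.5 = 2/1.
Single-dose peak C₀ = D/Vd = 420/15 = 28 μg/mL.
Steady-state peak Cmax,ss = C₀·R = 28 × 2/1 ≈ 56.000 μg/mL.
Steady-state trough Cmin,ss = Cmax,ss·f ≈ 56.000 × 0.5 ≈ 28.000 μg/mL.
Trough 28.0 μg/mL vs MEC 8 μg/mL: adequate.

28.0 μg/mL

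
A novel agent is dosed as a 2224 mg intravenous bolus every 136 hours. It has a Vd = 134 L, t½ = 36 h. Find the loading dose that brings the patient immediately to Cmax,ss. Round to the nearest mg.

f = (1/2)^(136/36) ≈ 0.072908; accumulation ratio R = 1/(1−f) ≈ 1.07864.
Loading dose to hit Cmax,ss on first dose: D_load = D_maint·R ≈ 2224 × 1.07864 ≈ 2398.90 mg.

2399 mg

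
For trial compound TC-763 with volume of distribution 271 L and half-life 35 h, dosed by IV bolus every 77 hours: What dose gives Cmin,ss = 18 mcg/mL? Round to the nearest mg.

17535 mg

τ/t½ = 77/35 ≈ 2.2, so f = (1/2)^(77/35) ≈ 0.217638.
Cmin,ss = (D/Vd)·f/(1−f), so D = Cmin,ss·Vd·(1−f)/f.
D = 18 × 271 × (1−f)/f ≈ 18 × 271 × 3.59479 ≈ 17535.39 mg.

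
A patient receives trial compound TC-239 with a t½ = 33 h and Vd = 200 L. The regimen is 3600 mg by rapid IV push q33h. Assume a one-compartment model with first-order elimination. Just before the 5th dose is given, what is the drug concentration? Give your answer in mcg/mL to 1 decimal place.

16.9 mcg/mL

f = (1/2)^(τ/t½) = (1/2)^(33/33) ≈ 0.5000.
C₀ = D/Vd = 3600/200 ≈ 18.000 mcg/mL.
Before the 5th dose, 4 doses have been given. Superposition: Cmin = C₀·(f + f² + … + f^4).
≈ 18.000 × (0.5000 + 0.2500 + 0.1250 + 0.0625) ≈ 18.000 × 0.9375 ≈ 16.875 mcg/mL.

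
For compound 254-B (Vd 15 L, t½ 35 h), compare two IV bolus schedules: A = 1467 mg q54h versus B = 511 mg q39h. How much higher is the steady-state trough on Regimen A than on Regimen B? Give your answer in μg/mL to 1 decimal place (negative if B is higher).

Regimen A: f = (1/2)^(54/35) ≈ 0.3432; Cmin,ss = (1467/15)·f/(1−f) ≈ 51.104 μg/mL.
Regimen B: f = (1/2)^(39/35) ≈ 0.4619; Cmin,ss = (511/15)·f/(1−f) ≈ 29.243 μg/mL.
Difference ≈ 51.104 − 29.243 ≈ 21.861 μg/mL.

21.9 μg/mL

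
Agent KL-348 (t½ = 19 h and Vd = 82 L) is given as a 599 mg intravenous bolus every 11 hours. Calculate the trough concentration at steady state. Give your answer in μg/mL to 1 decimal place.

Over one 11-h interval, 11/19 ≈ 0.57895 half-lives elapse, leaving f ≈ 0.6695 of each dose.
Accumulation ratio R = 1/(1 − f) ≈ 1/0.3305 ≈ 3.0257.
Each bolus raises the concentration by D/Vd = 599/82 ≈ 7.305 μg/mL.
Cmax,ss = C₀/(1 − f) ≈ 7.305/0.3305 ≈ 22.103 μg/mL.
Steady-state trough Cmin,ss = Cmax,ss·f ≈ 22.103 × 0.6695 ≈ 14.798 μg/mL.

14.8 μg/mL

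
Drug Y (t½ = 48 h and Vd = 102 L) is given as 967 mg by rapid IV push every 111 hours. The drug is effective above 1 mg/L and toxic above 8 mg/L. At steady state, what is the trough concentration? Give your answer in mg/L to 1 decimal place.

Over one 111-h interval, 111/48 ≈ 2.3125 half-lives elapse, leaving f ≈ 0.2013 of each dose.
At steady state, accumulation factor R = 1/(1 − e^(−kτ)) ≈ 1.2520.
Each bolus raises the concentration by D/Vd = 967/102 ≈ 9.480 mg/L.
Steady-state peak Cmax,ss = C₀·R ≈ 9.480 × 1.2520 ≈ 11.869 mg/L.
One interval later, Cmin,ss = Cmax,ss·e^(−kτ) ≈ 11.869 × 0.2013 ≈ 2.389 mg/L.
Trough 2.4 mg/L vs MEC 1 mg/L: adequate.

2.4 mg/L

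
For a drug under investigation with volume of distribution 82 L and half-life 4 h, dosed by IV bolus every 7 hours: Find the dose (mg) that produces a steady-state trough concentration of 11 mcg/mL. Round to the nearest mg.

τ/t½ = 7/4 ≈ 1.75, so f = (1/2)^(7/4) ≈ 0.297302.
Cmin,ss = (D/Vd)·f/(1−f), so D = Cmin,ss·Vd·(1−f)/f.
D = 11 × 82 × (1−f)/f ≈ 11 × 82 × 2.36358 ≈ 2131.95 mg.

2132 mg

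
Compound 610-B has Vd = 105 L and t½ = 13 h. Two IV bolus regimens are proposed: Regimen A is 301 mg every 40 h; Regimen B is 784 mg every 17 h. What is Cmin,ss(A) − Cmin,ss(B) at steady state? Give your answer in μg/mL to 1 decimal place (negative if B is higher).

-4.7 μg/mL

Regimen A: f = (1/2)^(40/13) ≈ 0.1185; Cmin,ss = (301/105)·f/(1−f) ≈ 0.385 μg/mL.
Regimen B: f = (1/2)^(17/13) ≈ 0.4040; Cmin,ss = (784/105)·f/(1−f) ≈ 5.061 μg/mL.
Difference ≈ 0.385 − 5.061 ≈ -4.676 μg/mL.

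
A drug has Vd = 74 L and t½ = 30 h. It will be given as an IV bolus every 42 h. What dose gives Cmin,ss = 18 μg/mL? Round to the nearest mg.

2183 mg

τ/t½ = 42/30 ≈ 1.4, so f = (1/2)^(42/30) ≈ 0.378929.
Cmin,ss = (D/Vd)·f/(1−f), so D = Cmin,ss·Vd·(1−f)/f.
D = 18 × 74 × (1−f)/f ≈ 18 × 74 × 1.63902 ≈ 2183.17 mg.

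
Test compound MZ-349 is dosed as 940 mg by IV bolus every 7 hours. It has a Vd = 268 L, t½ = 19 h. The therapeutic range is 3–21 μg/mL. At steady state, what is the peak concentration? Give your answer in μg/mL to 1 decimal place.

k = ln2/t½ = ln2/19 ≈ 0.036481 h⁻¹; fraction remaining f = e^(−kτ) = e^(−0.036481×7) ≈ 0.7746.
Accumulation ratio R = 1/(1 − f) ≈ 1/0.2254 ≈ 4.4366.
Each bolus raises the concentration by D/Vd = 940/268 ≈ 3.507 μg/mL.
Steady-state peak Cmax,ss = C₀·R ≈ 3.507 × 4.4366 ≈ 15.559 μg/mL.
Peak 15.6 μg/mL vs MTC 21 μg/mL: below toxic threshold.

15.6 μg/mL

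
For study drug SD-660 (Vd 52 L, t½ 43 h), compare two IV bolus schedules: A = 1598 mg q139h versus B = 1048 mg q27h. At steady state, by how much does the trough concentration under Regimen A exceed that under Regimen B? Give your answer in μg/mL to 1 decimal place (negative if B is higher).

-33.3 μg/mL

Regimen A: f = (1/2)^(139/43) ≈ 0.1064; Cmin,ss = (1598/52)·f/(1−f) ≈ 3.659 μg/mL.
Regimen B: f = (1/2)^(27/43) ≈ 0.6471; Cmin,ss = (1048/52)·f/(1−f) ≈ 36.955 μg/mL.
Difference ≈ 3.659 − 36.955 ≈ -33.296 μg/mL.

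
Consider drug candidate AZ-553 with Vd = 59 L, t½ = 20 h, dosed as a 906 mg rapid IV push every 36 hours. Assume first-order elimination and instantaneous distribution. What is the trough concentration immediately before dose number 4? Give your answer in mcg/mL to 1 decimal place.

6.0 mcg/mL

f = (1/2)^(τ/t½) = (1/2)^(36/20) ≈ 0.2872.
C₀ = D/Vd = 906/59 ≈ 15.356 mcg/mL.
Before the 4th dose, 3 doses have been given. Superposition: Cmin = C₀·(f + f² + … + f^3).
≈ 15.356 × (0.2872 + 0.0825 + 0.0237) ≈ 15.356 × 0.3934 ≈ 6.041 mcg/mL.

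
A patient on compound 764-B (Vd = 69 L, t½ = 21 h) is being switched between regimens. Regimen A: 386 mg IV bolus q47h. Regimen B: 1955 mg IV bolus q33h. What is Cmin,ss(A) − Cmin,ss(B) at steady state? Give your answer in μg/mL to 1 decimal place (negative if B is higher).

-12.9 μg/mL

Regimen A: f = (1/2)^(47/21) ≈ 0.2120; Cmin,ss = (386/69)·f/(1−f) ≈ 1.505 μg/mL.
Regimen B: f = (1/2)^(33/21) ≈ 0.3365; Cmin,ss = (1955/69)·f/(1−f) ≈ 14.370 μg/mL.
Difference ≈ 1.505 − 14.370 ≈ -12.865 μg/mL.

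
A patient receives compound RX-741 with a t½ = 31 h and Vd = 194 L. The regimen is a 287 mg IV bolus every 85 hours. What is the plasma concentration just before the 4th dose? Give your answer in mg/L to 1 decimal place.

0.3 mg/L

f = (1/2)^(τ/t½) = (1/2)^(85/31) ≈ 0.1495.
C₀ = D/Vd = 287/194 ≈ 1.479 mg/L.
Before the 4th dose, 3 doses have been given. Superposition: Cmin = C₀·(f + f² + … + f^3).
≈ 1.479 × (0.1495 + 0.0224 + 0.0033) ≈ 1.479 × 0.1752 ≈ 0.259 mg/L.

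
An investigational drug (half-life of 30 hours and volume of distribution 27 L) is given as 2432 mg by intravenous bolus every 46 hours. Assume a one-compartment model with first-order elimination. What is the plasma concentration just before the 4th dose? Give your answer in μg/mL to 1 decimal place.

45.6 μg/mL

f = (1/2)^(τ/t½) = (1/2)^(46/30) ≈ 0.3455.
C₀ = D/Vd = 2432/27 ≈ 90.074 μg/mL.
Before the 4th dose, 3 doses have been given. Superposition: Cmin = C₀·(f + f² + … + f^3).
≈ 90.074 × (0.3455 + 0.1194 + 0.0412) ≈ 90.074 × 0.5061 ≈ 45.586 μg/mL.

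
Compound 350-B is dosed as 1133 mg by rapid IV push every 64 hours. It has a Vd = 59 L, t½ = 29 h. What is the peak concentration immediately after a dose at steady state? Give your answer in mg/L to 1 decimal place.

Over one 64-h interval, 64/29 ≈ 2.2069 half-lives elapse, leaving f ≈ 0.2166 of each dose.
Accumulation ratio R = 1/(1 − f) ≈ 1/0.7834 ≈ 1.2765.
Single-dose peak C₀ = D/Vd = 1133/59 ≈ 19.203 mg/L.
Steady-state peak Cmax,ss = C₀·R ≈ 19.203 × 1.2765 ≈ 24.513 mg/L.

24.5 mg/L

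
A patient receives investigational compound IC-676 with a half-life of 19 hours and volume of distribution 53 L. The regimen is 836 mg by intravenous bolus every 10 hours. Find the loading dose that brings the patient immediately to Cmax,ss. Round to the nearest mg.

2735 mg

f = (1/2)^(10/19) ≈ 0.694326; accumulation ratio R = 1/(1−f) ≈ 3.27146.
Loading dose to hit Cmax,ss on first dose: D_load = D_maint·R ≈ 836 × 3.27146 ≈ 2734.94 mg.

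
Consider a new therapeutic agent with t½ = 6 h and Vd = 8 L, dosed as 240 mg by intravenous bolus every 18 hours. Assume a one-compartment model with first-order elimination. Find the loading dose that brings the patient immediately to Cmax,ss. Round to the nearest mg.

f = (1/2)^(18/6) ≈ 0.125000; accumulation ratio R = 1/(1−f) ≈ 1.14286.
Loading dose to hit Cmax,ss on first dose: D_load = D_maint·R ≈ 240 × 1.14286 ≈ 274.29 mg.

274 mg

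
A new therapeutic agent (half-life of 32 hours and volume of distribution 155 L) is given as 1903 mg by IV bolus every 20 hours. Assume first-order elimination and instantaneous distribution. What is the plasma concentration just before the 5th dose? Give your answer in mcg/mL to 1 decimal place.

18.6 mcg/mL

f = (1/2)^(τ/t½) = (1/2)^(20/32) ≈ 0.6484.
C₀ = D/Vd = 1903/155 ≈ 12.277 mcg/mL.
Before the 5th dose, 4 doses have been given. Superposition: Cmin = C₀·(f + f² + … + f^4).
≈ 12.277 × (0.6484 + 0.4204 + 0.2726 + 0.1768) ≈ 12.277 × 1.5182 ≈ 18.639 mcg/mL.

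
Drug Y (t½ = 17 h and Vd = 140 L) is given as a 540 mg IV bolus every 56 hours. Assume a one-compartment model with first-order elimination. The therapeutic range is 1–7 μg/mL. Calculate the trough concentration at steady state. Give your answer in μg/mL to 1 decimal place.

0.4 μg/mL

τ/t½ = 56/17 ≈ 3.2941, so fraction remaining f = (1/2)^(56/17) ≈ 0.1019.
At steady state, accumulation factor R = 1/(1 − e^(−kτ)) ≈ 1.1135.
Each bolus raises the concentration by D/Vd = 540/140 ≈ 3.857 μg/mL.
Steady-state peak Cmax,ss = C₀·R ≈ 3.857 × 1.1135 ≈ 4.295 μg/mL.
One interval later, Cmin,ss = Cmax,ss·e^(−kτ) ≈ 4.295 × 0.1019 ≈ 0.438 μg/mL.
Trough 0.4 μg/mL vs MEC 1 μg/mL: subtherapeutic.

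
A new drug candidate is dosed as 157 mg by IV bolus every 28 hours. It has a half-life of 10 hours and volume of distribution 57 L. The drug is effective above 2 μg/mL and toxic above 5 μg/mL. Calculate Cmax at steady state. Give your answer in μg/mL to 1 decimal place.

k = ln2/t½ = ln2/10 ≈ 0.069315 h⁻¹; fraction remaining f = e^(−kτ) = e^(−0.069315×28) ≈ 0.1436.
Accumulation ratio R = 1/(1 − f) ≈ 1/0.8564 ≈ 1.1677.
Each bolus raises the concentration by D/Vd = 157/57 ≈ 2.754 μg/mL.
Steady-state peak Cmax,ss = C₀·R ≈ 2.754 × 1.1677 ≈ 3.216 μg/mL.
Peak 3.2 μg/mL vs MTC 5 μg/mL: below toxic threshold.

3.2 μg/mL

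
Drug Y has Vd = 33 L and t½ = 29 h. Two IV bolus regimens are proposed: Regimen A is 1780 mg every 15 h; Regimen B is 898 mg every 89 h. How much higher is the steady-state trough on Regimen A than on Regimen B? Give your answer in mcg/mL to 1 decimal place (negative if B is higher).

Regimen A: f = (1/2)^(15/29) ≈ 0.6987; Cmin,ss = (1780/33)·f/(1−f) ≈ 125.083 mcg/mL.
Regimen B: f = (1/2)^(89/29) ≈ 0.1192; Cmin,ss = (898/33)·f/(1−f) ≈ 3.683 mcg/mL.
Difference ≈ 125.083 − 3.683 ≈ 121.400 mcg/mL.

121.4 mcg/mL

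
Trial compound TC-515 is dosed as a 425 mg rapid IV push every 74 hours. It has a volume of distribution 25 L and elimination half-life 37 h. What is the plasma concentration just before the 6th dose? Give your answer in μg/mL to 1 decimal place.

f = (1/2)^(τ/t½) = (1/2)^(74/37) ≈ 0.2500.
C₀ = D/Vd = 425/25 ≈ 17.000 μg/mL.
Before the 6th dose, 5 doses have been given. Superposition: Cmin = C₀·(f + f² + … + f^5).
≈ 17.000 × (0.2500 + 0.0625 + 0.0156 + 0.0039 + 0.0010) ≈ 17.000 × 0.3330 ≈ 5.661 μg/mL.

5.7 μg/mL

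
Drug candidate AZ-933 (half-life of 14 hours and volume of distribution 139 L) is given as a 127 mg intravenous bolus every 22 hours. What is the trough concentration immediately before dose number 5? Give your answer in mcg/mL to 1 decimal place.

f = (1/2)^(τ/t½) = (1/2)^(22/14) ≈ 0.3365.
C₀ = D/Vd = 127/139 ≈ 0.914 mcg/mL.
Before the 5th dose, 4 doses have been given. Superposition: Cmin = C₀·(f + f² + … + f^4).
≈ 0.914 × (0.3365 + 0.1132 + 0.0381 + 0.0128) ≈ 0.914 × 0.5006 ≈ 0.458 mcg/mL.

0.5 mcg/mL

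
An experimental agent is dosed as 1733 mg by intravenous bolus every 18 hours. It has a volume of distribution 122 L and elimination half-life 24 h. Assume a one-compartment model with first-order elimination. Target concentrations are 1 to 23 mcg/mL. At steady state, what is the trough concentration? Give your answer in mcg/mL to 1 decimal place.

20.8 mcg/mL

k = ln2/t½ = ln2/24 ≈ 0.028881 h⁻¹; fraction remaining f = e^(−kτ) = e^(−0.028881×18) ≈ 0.5946.
At steady state, accumulation factor R = 1/(1 − e^(−kτ)) ≈ 2.4667.
Single-dose peak C₀ = D/Vd = 1733/122 ≈ 14.205 mcg/mL.
Steady-state peak Cmax,ss = C₀·R ≈ 14.205 × 2.4667 ≈ 35.039 mcg/mL.
Steady-state trough Cmin,ss = Cmax,ss·f ≈ 35.039 × 0.5946 ≈ 20.834 mcg/mL.
Trough 20.8 mcg/mL vs MEC 1 mcg/mL: adequate.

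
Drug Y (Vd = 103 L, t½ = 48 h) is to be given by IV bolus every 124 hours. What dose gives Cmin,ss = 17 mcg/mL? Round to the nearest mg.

τ/t½ = 124/48 ≈ 2.5833, so f = (1/2)^(124/48) ≈ 0.166855.
Cmin,ss = (D/Vd)·f/(1−f), so D = Cmin,ss·Vd·(1−f)/f.
D = 17 × 103 × (1−f)/f ≈ 17 × 103 × 4.99323 ≈ 8743.15 mg.

8743 mg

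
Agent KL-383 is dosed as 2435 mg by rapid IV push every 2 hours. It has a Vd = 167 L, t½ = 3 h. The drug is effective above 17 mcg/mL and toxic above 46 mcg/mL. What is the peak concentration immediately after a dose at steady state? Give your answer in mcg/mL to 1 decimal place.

τ/t½ = 2/3 ≈ 0.66667, so fraction remaining f = (1/2)^(2/3) ≈ 0.6300.
At steady state, accumulation factor R = 1/(1 − e^(−kτ)) ≈ 2.7027.
Single-dose peak C₀ = D/Vd = 2435/167 ≈ 14.581 mcg/mL.
Steady-state peak Cmax,ss = C₀·R ≈ 14.581 × 2.7027 ≈ 39.408 mcg/mL.
Peak 39.4 mcg/mL vs MTC 46 mcg/mL: below toxic threshold.

39.4 mcg/mL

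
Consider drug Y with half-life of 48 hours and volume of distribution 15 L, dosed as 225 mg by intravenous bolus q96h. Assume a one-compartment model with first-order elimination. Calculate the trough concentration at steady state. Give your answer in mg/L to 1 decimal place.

τ = 96 h = 2 half-lives, so f = (1/2)^2 = 0.25.
Accumulation ratio R = 1/(1 − f) = 1/0.75 = 4/3.
Single-dose peak C₀ = D/Vd = 225/15 = 15 mg/L.
Steady-state peak Cmax,ss = C₀·R = 15 × 4/3 ≈ 20.000 mg/L.
Steady-state trough Cmin,ss = Cmax,ss·f ≈ 20.000 × 0.25 ≈ 5.000 mg/L.

5.0 mg/L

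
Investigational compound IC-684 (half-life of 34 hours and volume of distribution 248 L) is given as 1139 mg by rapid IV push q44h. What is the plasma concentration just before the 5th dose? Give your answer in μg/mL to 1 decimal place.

f = (1/2)^(τ/t½) = (1/2)^(44/34) ≈ 0.4078.
C₀ = D/Vd = 1139/248 ≈ 4.593 μg/mL.
Before the 5th dose, 4 doses have been given. Superposition: Cmin = C₀·(f + f² + … + f^4).
≈ 4.593 × (0.4078 + 0.1663 + 0.0678 + 0.0277) ≈ 4.593 × 0.6696 ≈ 3.075 μg/mL.

3.1 μg/mL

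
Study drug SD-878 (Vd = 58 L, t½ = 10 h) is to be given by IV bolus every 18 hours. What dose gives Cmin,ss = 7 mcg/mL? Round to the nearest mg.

τ/t½ = 18/10 ≈ 1.8, so f = (1/2)^(18/10) ≈ 0.287175.
Cmin,ss = (D/Vd)·f/(1−f), so D = Cmin,ss·Vd·(1−f)/f.
D = 7 × 58 × (1−f)/f ≈ 7 × 58 × 2.48220 ≈ 1007.77 mg.

1008 mg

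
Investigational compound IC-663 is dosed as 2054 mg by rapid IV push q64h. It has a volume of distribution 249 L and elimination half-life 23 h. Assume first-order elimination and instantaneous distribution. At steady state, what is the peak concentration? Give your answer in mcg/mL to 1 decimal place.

9.7 mcg/mL

Over one 64-h interval, 64/23 ≈ 2.7826 half-lives elapse, leaving f ≈ 0.1453 of each dose.
Accumulation ratio R = 1/(1 − f) ≈ 1/0.8547 ≈ 1.1700.
Single-dose peak C₀ = D/Vd = 2054/249 ≈ 8.249 mcg/mL.
Cmax,ss = C₀/(1 − f) ≈ 8.249/0.8547 ≈ 9.651 mcg/mL.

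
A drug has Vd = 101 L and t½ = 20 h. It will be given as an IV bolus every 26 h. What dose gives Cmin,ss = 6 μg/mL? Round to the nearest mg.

τ/t½ = 26/20 ≈ 1.3, so f = (1/2)^(26/20) ≈ 0.406126.
Cmin,ss = (D/Vd)·f/(1−f), so D = Cmin,ss·Vd·(1−f)/f.
D = 6 × 101 × (1−f)/f ≈ 6 × 101 × 1.46229 ≈ 886.15 mg.

886 mg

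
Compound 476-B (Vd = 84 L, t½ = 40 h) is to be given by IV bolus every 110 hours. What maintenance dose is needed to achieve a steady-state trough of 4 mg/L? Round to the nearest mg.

1924 mg

τ/t½ = 110/40 ≈ 2.75, so f = (1/2)^(110/40) ≈ 0.148651.
Cmin,ss = (D/Vd)·f/(1−f), so D = Cmin,ss·Vd·(1−f)/f.
D = 4 × 84 × (1−f)/f ≈ 4 × 84 × 5.72717 ≈ 1924.33 mg.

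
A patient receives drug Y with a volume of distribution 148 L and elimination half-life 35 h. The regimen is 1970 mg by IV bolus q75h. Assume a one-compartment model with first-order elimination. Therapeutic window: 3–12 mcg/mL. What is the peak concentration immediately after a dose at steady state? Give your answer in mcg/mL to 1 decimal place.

τ/t½ = 75/35 ≈ 2.1429, so fraction remaining f = (1/2)^(75/35) ≈ 0.2264.
Accumulation ratio R = 1/(1 − f) ≈ 1/0.7736 ≈ 1.2927.
Each bolus raises the concentration by D/Vd = 1970/148 ≈ 13.311 mcg/mL.
Steady-state peak Cmax,ss = C₀·R ≈ 13.311 × 1.2927 ≈ 17.207 mcg/mL.
Peak 17.2 mcg/mL vs MTC 12 mcg/mL: exceeds toxic threshold.

17.2 mcg/mL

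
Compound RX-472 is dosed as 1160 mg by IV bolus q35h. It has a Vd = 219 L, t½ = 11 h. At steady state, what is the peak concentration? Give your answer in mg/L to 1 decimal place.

k = ln2/t½ = ln2/11 ≈ 0.063013 h⁻¹; fraction remaining f = e^(−kτ) = e^(−0.063013×35) ≈ 0.1102.
Accumulation ratio R = 1/(1 − f) ≈ 1/0.8898 ≈ 1.1238.
Single-dose peak C₀ = D/Vd = 1160/219 ≈ 5.297 mg/L.
Steady-state peak Cmax,ss = C₀·R ≈ 5.297 × 1.1238 ≈ 5.953 mg/L.

6.0 mg/L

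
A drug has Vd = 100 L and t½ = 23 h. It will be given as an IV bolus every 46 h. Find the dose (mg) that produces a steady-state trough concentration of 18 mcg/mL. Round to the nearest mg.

τ/t½ = 46/23 ≈ 2, so f = (1/2)^(46/23) ≈ 0.250000.
Cmin,ss = (D/Vd)·f/(1−f), so D = Cmin,ss·Vd·(1−f)/f.
D = 18 × 100 × (1−f)/f ≈ 18 × 100 × 3.00000 ≈ 5400.00 mg.

5400 mg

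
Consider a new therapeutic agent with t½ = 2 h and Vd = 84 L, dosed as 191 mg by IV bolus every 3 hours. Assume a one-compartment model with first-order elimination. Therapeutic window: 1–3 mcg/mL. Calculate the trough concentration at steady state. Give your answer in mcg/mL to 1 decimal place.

1.2 mcg/mL

Over one 3-h interval, 3/2 ≈ 1.5 half-lives elapse, leaving f ≈ 0.3536 of each dose.
Each bolus raises the concentration by D/Vd = 191/84 ≈ 2.274 mcg/mL.
Steady-state trough Cmin,ss = C₀·f/(1−f) ≈ 2.274 × 0.3536/0.6464 ≈ 1.244 mcg/mL.
Trough 1.2 mcg/mL vs MEC 1 mcg/mL: adequate.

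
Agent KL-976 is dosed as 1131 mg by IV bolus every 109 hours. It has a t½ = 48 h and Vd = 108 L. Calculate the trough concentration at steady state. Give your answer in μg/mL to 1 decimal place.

2.7 μg/mL

τ/t½ = 109/48 ≈ 2.2708, so fraction remaining f = (1/2)^(109/48) ≈ 0.2072.
Accumulation ratio R = 1/(1 − f) ≈ 1/0.7928 ≈ 1.2614.
Each bolus raises the concentration by D/Vd = 1131/108 ≈ 10.472 μg/mL.
Steady-state peak Cmax,ss = C₀·R ≈ 10.472 × 1.2614 ≈ 13.209 μg/mL.
One interval later, Cmin,ss = Cmax,ss·e^(−kτ) ≈ 13.209 × 0.2072 ≈ 2.737 μg/mL.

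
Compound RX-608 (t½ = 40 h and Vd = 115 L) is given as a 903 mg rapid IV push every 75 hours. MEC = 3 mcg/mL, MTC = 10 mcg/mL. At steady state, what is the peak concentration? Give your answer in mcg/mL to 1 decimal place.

10.8 mcg/mL

τ/t½ = 75/40 ≈ 1.875, so fraction remaining f = (1/2)^(75/40) ≈ 0.2726.
Accumulation ratio R = 1/(1 − f) ≈ 1/0.7274 ≈ 1.3748.
Single-dose peak C₀ = D/Vd = 903/115 ≈ 7.852 mcg/mL.
Steady-state peak Cmax,ss = C₀·R ≈ 7.852 × 1.3748 ≈ 10.795 mcg/mL.
Peak 10.8 mcg/mL vs MTC 10 mcg/mL: exceeds toxic threshold.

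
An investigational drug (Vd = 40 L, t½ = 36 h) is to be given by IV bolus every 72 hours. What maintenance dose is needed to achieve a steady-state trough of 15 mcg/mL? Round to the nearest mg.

τ/t½ = 72/36 ≈ 2, so f = (1/2)^(72/36) ≈ 0.250000.
Cmin,ss = (D/Vd)·f/(1−f), so D = Cmin,ss·Vd·(1−f)/f.
D = 15 × 40 × (1−f)/f ≈ 15 × 40 × 3.00000 ≈ 1800.00 mg.

1800 mg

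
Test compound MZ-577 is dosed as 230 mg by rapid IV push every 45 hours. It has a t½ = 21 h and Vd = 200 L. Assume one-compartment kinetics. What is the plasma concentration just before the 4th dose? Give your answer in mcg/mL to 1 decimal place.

0.3 mcg/mL

f = (1/2)^(τ/t½) = (1/2)^(45/21) ≈ 0.2264.
C₀ = D/Vd = 230/200 ≈ 1.150 mcg/mL.
Before the 4th dose, 3 doses have been given. Superposition: Cmin = C₀·(f + f² + … + f^3).
≈ 1.150 × (0.2264 + 0.0513 + 0.0116) ≈ 1.150 × 0.2893 ≈ 0.333 mcg/mL.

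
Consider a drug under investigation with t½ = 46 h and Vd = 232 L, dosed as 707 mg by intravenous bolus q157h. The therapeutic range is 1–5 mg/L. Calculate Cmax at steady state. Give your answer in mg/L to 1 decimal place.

Over one 157-h interval, 157/46 ≈ 3.413 half-lives elapse, leaving f ≈ 0.0939 of each dose.
At steady state, accumulation factor R = 1/(1 − e^(−kτ)) ≈ 1.1036.
Each bolus raises the concentration by D/Vd = 707/232 ≈ 3.047 mg/L.
Cmax,ss = C₀/(1 − f) ≈ 3.047/0.9061 ≈ 3.363 mg/L.
Peak 3.4 mg/L vs MTC 5 mg/L: below toxic threshold.

3.4 mg/L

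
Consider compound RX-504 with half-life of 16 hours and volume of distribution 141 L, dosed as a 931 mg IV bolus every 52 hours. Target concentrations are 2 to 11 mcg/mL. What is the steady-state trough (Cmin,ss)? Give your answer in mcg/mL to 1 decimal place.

0.8 mcg/mL

Over one 52-h interval, 52/16 ≈ 3.25 half-lives elapse, leaving f ≈ 0.1051 of each dose.
At steady state, accumulation factor R = 1/(1 − e^(−kτ)) ≈ 1.1174.
Single-dose peak C₀ = D/Vd = 931/141 ≈ 6.603 mcg/mL.
Cmax,ss = C₀/(1 − f) ≈ 6.603/0.8949 ≈ 7.378 mcg/mL.
Steady-state trough Cmin,ss = Cmax,ss·f ≈ 7.378 × 0.1051 ≈ 0.775 mcg/mL.
Trough 0.8 mcg/mL vs MEC 2 mcg/mL: subtherapeutic.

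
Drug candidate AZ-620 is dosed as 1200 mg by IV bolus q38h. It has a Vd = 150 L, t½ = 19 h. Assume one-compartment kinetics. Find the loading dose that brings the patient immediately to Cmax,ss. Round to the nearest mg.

1600 mg

f = (1/2)^(38/19) ≈ 0.250000; accumulation ratio R = 1/(1−f) ≈ 1.33333.
Loading dose to hit Cmax,ss on first dose: D_load = D_maint·R ≈ 1200 × 1.33333 ≈ 1600.00 mg.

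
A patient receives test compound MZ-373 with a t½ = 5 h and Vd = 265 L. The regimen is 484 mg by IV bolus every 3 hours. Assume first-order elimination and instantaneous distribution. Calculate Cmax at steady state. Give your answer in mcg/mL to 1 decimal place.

5.4 mcg/mL

Over one 3-h interval, 3/5 ≈ 0.6 half-lives elapse, leaving f ≈ 0.6598 of each dose.
At steady state, accumulation factor R = 1/(1 − e^(−kτ)) ≈ 2.9394.
Each bolus raises the concentration by D/Vd = 484/265 ≈ 1.826 mcg/mL.
Steady-state peak Cmax,ss = C₀·R ≈ 1.826 × 2.9394 ≈ 5.367 mcg/mL.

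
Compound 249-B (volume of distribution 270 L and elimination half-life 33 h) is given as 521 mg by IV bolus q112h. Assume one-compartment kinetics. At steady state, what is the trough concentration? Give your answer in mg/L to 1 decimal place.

k = ln2/t½ = ln2/33 ≈ 0.021004 h⁻¹; fraction remaining f = e^(−kτ) = e^(−0.021004×112) ≈ 0.0951.
Accumulation ratio R = 1/(1 − f) ≈ 1/0.9049 ≈ 1.1051.
Single-dose peak C₀ = D/Vd = 521/270 ≈ 1.930 mg/L.
Steady-state peak Cmax,ss = C₀·R ≈ 1.930 × 1.1051 ≈ 2.133 mg/L.
Steady-state trough Cmin,ss = Cmax,ss·f ≈ 2.133 × 0.0951 ≈ 0.203 mg/L.

0.2 mg/L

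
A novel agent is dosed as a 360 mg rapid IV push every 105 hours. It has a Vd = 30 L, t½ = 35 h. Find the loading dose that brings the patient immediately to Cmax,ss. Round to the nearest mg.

411 mg

f = (1/2)^(105/35) ≈ 0.125000; accumulation ratio R = 1/(1−f) ≈ 1.14286.
Loading dose to hit Cmax,ss on first dose: D_load = D_maint·R ≈ 360 × 1.14286 ≈ 411.43 mg.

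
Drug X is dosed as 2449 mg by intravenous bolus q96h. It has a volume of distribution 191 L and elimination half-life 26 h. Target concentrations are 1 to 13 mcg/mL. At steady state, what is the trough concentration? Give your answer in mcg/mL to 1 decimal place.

τ/t½ = 96/26 ≈ 3.6923, so fraction remaining f = (1/2)^(96/26) ≈ 0.0774.
Accumulation ratio R = 1/(1 − f) ≈ 1/0.9226 ≈ 1.0839.
Each bolus raises the concentration by D/Vd = 2449/191 ≈ 12.822 mcg/mL.
Steady-state peak Cmax,ss = C₀·R ≈ 12.822 × 1.0839 ≈ 13.898 mcg/mL.
Steady-state trough Cmin,ss = Cmax,ss·f ≈ 13.898 × 0.0774 ≈ 1.076 mcg/mL.
Trough 1.1 mcg/mL vs MEC 1 mcg/mL: adequate.

1.1 mcg/mL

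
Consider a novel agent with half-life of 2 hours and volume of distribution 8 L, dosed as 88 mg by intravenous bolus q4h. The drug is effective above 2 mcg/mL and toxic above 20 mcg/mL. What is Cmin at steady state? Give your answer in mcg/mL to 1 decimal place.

τ = 4 h = 2 half-lives, so f = (1/2)^2 = 0.25.
Accumulation ratio R = 1/(1 − f) = 1/0.75 = 4/3.
Single-dose peak C₀ = D/Vd = 88/8 = 11 mcg/mL.
Steady-state peak Cmax,ss = C₀·R = 11 × 4/3 ≈ 14.667 mcg/mL.
Steady-state trough Cmin,ss = Cmax,ss·f ≈ 14.667 × 0.25 ≈ 3.667 mcg/mL.
Trough 3.7 mcg/mL vs MEC 2 mcg/mL: adequate.

3.7 mcg/mL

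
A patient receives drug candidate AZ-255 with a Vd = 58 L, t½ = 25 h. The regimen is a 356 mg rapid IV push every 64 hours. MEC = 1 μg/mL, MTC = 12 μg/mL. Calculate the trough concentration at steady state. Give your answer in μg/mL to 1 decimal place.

1.3 μg/mL

k = ln2/t½ = ln2/25 ≈ 0.027726 h⁻¹; fraction remaining f = e^(−kτ) = e^(−0.027726×64) ≈ 0.1696.
Accumulation ratio R = 1/(1 − f) ≈ 1/0.8304 ≈ 1.2042.
Each bolus raises the concentration by D/Vd = 356/58 ≈ 6.138 μg/mL.
Steady-state peak Cmax,ss = C₀·R ≈ 6.138 × 1.2042 ≈ 7.391 μg/mL.
One interval later, Cmin,ss = Cmax,ss·e^(−kτ) ≈ 7.391 × 0.1696 ≈ 1.254 μg/mL.
Trough 1.3 μg/mL vs MEC 1 μg/mL: adequate.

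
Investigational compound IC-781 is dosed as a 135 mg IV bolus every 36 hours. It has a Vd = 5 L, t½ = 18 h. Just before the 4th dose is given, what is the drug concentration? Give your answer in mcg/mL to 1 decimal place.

8.9 mcg/mL

f = (1/2)^(τ/t½) = (1/2)^(36/18) ≈ 0.2500.
C₀ = D/Vd = 135/5 ≈ 27.000 mcg/mL.
Before the 4th dose, 3 doses have been given. Superposition: Cmin = C₀·(f + f² + … + f^3).
≈ 27.000 × (0.2500 + 0.0625 + 0.0156) ≈ 27.000 × 0.3281 ≈ 8.859 mcg/mL.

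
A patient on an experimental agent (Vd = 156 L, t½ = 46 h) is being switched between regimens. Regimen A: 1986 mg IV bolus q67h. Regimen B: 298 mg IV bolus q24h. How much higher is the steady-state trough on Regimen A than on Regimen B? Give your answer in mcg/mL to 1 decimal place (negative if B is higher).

2.9 mcg/mL

Regimen A: f = (1/2)^(67/46) ≈ 0.3644; Cmin,ss = (1986/156)·f/(1−f) ≈ 7.299 mcg/mL.
Regimen B: f = (1/2)^(24/46) ≈ 0.6965; Cmin,ss = (298/156)·f/(1−f) ≈ 4.384 mcg/mL.
Difference ≈ 7.299 − 4.384 ≈ 2.915 mcg/mL.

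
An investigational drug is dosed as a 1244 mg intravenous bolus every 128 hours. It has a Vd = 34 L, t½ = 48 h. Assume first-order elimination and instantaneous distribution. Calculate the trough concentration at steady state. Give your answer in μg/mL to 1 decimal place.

k = ln2/t½ = ln2/48 ≈ 0.014441 h⁻¹; fraction remaining f = e^(−kτ) = e^(−0.014441×128) ≈ 0.1575.
Single-dose peak C₀ = D/Vd = 1244/34 ≈ 36.588 μg/mL.
Steady-state trough Cmin,ss = C₀·f/(1−f) ≈ 36.588 × 0.1575/0.8425 ≈ 6.840 μg/mL.

6.8 μg/mL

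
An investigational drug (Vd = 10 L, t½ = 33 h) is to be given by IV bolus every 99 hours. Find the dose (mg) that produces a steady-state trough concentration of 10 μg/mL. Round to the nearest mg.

700 mg

τ/t½ = 99/33 ≈ 3, so f = (1/2)^(99/33) ≈ 0.125000.
Cmin,ss = (D/Vd)·f/(1−f), so D = Cmin,ss·Vd·(1−f)/f.
D = 10 × 10 × (1−f)/f ≈ 10 × 10 × 7.00000 ≈ 700.00 mg.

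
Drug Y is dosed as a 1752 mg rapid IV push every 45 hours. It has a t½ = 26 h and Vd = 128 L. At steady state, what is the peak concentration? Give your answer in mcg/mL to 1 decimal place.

Over one 45-h interval, 45/26 ≈ 1.7308 half-lives elapse, leaving f ≈ 0.3013 of each dose.
At steady state, accumulation factor R = 1/(1 − e^(−kτ)) ≈ 1.4312.
Single-dose peak C₀ = D/Vd = 1752/128 ≈ 13.688 mcg/mL.
Steady-state peak Cmax,ss = C₀·R ≈ 13.688 × 1.4312 ≈ 19.590 mcg/mL.

19.6 mcg/mL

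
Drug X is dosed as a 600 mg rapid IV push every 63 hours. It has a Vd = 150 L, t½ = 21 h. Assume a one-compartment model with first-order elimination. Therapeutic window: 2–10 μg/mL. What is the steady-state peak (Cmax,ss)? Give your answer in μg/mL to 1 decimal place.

The dosing interval is 3 half-lives, so f = 2^(−3) = 0.125.
Accumulation ratio R = 1/(1 − f) = 1/0.875 = 8/7.
Single-dose peak C₀ = D/Vd = 600/150 = 4 μg/mL.
Steady-state peak Cmax,ss = C₀·R = 4 × 8/7 ≈ 4.571 μg/mL.
Peak 4.6 μg/mL vs MTC 10 μg/mL: below toxic threshold.

4.6 μg/mL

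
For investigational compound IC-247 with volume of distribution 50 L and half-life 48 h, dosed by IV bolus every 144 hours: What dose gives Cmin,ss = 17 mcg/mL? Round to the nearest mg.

5950 mg

τ/t½ = 144/48 ≈ 3, so f = (1/2)^(144/48) ≈ 0.125000.
Cmin,ss = (D/Vd)·f/(1−f), so D = Cmin,ss·Vd·(1−f)/f.
D = 17 × 50 × (1−f)/f ≈ 17 × 50 × 7.00000 ≈ 5950.00 mg.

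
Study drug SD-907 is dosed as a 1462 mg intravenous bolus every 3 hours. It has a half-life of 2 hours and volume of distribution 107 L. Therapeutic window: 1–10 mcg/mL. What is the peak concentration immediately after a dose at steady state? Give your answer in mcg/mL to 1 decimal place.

τ/t½ = 3/2 ≈ 1.5, so fraction remaining f = (1/2)^(3/2) ≈ 0.3536.
Accumulation ratio R = 1/(1 − f) ≈ 1/0.6464 ≈ 1.5470.
Single-dose peak C₀ = D/Vd = 1462/107 ≈ 13.664 mcg/mL.
Steady-state peak Cmax,ss = C₀·R ≈ 13.664 × 1.5470 ≈ 21.138 mcg/mL.
Peak 21.1 mcg/mL vs MTC 10 mcg/mL: exceeds toxic threshold.

21.1 mcg/mL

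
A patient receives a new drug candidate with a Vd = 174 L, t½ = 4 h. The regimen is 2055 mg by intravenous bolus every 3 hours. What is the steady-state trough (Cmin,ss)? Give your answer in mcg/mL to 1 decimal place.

17.3 mcg/mL

Over one 3-h interval, 3/4 ≈ 0.75 half-lives elapse, leaving f ≈ 0.5946 of each dose.
Single-dose peak C₀ = D/Vd = 2055/174 ≈ 11.810 mcg/mL.
Steady-state trough Cmin,ss = C₀·f/(1−f) ≈ 11.810 × 0.5946/0.4054 ≈ 17.322 mcg/mL.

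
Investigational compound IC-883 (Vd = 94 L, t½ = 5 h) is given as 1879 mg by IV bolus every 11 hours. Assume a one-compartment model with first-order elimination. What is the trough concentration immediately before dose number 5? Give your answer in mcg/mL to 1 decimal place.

f = (1/2)^(τ/t½) = (1/2)^(11/5) ≈ 0.2176.
C₀ = D/Vd = 1879/94 ≈ 19.989 mcg/mL.
Before the 5th dose, 4 doses have been given. Superposition: Cmin = C₀·(f + f² + … + f^4).
≈ 19.989 × (0.2176 + 0.0473 + 0.0103 + 0.0022) ≈ 19.989 × 0.2774 ≈ 5.545 mcg/mL.

5.5 mcg/mL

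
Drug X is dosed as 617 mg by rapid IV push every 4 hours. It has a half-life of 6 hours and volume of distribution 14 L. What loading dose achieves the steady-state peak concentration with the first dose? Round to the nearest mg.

1667 mg

f = (1/2)^(4/6) ≈ 0.629961; accumulation ratio R = 1/(1−f) ≈ 2.70242.
Loading dose to hit Cmax,ss on first dose: D_load = D_maint·R ≈ 617 × 2.70242 ≈ 1667.39 mg.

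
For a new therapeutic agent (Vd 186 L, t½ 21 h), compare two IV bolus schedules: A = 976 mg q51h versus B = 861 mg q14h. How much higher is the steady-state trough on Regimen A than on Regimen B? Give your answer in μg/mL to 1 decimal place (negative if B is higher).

Regimen A: f = (1/2)^(51/21) ≈ 0.1857; Cmin,ss = (976/186)·f/(1−f) ≈ 1.197 μg/mL.
Regimen B: f = (1/2)^(14/21) ≈ 0.6300; Cmin,ss = (861/186)·f/(1−f) ≈ 7.882 μg/mL.
Difference ≈ 1.197 − 7.882 ≈ -6.685 μg/mL.

-6.7 μg/mL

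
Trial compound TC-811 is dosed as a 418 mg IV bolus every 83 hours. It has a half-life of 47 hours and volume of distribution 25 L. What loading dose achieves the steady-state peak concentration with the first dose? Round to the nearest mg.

592 mg

f = (1/2)^(83/47) ≈ 0.294031; accumulation ratio R = 1/(1−f) ≈ 1.41649.
Loading dose to hit Cmax,ss on first dose: D_load = D_maint·R ≈ 418 × 1.41649 ≈ 592.09 mg.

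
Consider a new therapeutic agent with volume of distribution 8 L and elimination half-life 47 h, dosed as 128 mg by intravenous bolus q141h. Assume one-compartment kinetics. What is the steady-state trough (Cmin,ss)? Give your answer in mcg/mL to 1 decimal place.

2.3 mcg/mL

The dosing interval is 3 half-lives, so f = 2^(−3) = 0.125.
Accumulation ratio R = 1/(1 − f) = 1/0.875 = 8/7.
Single-dose peak C₀ = D/Vd = 128/8 = 16 mcg/mL.
Steady-state peak Cmax,ss = C₀·R = 16 × 8/7 ≈ 18.286 mcg/mL.
Steady-state trough Cmin,ss = Cmax,ss·f ≈ 18.286 × 0.125 ≈ 2.286 mcg/mL.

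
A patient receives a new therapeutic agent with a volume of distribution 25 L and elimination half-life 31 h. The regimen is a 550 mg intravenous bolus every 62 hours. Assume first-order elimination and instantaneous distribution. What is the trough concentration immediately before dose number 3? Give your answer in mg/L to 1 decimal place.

6.9 mg/L

f = (1/2)^(τ/t½) = (1/2)^(62/31) ≈ 0.2500.
C₀ = D/Vd = 550/25 ≈ 22.000 mg/L.
Before the 3rd dose, 2 doses have been given. Superposition: Cmin = C₀·(f + f²).
≈ 22.000 × (0.2500 + 0.0625) ≈ 22.000 × 0.3125 ≈ 6.875 mg/L.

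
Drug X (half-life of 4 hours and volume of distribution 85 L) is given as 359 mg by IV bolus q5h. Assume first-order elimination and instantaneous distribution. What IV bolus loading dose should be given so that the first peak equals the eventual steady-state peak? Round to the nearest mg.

619 mg

f = (1/2)^(5/4) ≈ 0.420448; accumulation ratio R = 1/(1−f) ≈ 1.72547.
Loading dose to hit Cmax,ss on first dose: D_load = D_maint·R ≈ 359 × 1.72547 ≈ 619.44 mg.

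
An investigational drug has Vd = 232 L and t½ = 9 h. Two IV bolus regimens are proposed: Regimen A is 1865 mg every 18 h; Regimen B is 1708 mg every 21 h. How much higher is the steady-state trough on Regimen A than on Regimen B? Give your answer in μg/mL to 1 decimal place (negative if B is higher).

0.9 μg/mL

Regimen A: f = (1/2)^(18/9) ≈ 0.2500; Cmin,ss = (1865/232)·f/(1−f) ≈ 2.680 μg/mL.
Regimen B: f = (1/2)^(21/9) ≈ 0.1984; Cmin,ss = (1708/232)·f/(1−f) ≈ 1.822 μg/mL.
Difference ≈ 2.680 − 1.822 ≈ 0.858 μg/mL.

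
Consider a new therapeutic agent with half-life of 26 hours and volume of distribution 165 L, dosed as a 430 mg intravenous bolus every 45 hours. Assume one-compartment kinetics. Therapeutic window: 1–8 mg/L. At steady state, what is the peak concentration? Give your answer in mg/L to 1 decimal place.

3.7 mg/L

τ/t½ = 45/26 ≈ 1.7308, so fraction remaining f = (1/2)^(45/26) ≈ 0.3013.
Accumulation ratio R = 1/(1 − f) ≈ 1/0.6987 ≈ 1.4312.
Single-dose peak C₀ = D/Vd = 430/165 ≈ 2.606 mg/L.
Steady-state peak Cmax,ss = C₀·R ≈ 2.606 × 1.4312 ≈ 3.730 mg/L.
Peak 3.7 mg/L vs MTC 8 mg/L: below toxic threshold.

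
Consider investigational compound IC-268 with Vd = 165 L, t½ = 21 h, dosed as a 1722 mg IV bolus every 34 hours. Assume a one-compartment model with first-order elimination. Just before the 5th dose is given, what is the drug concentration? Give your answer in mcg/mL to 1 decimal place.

5.0 mcg/mL

f = (1/2)^(τ/t½) = (1/2)^(34/21) ≈ 0.3256.
C₀ = D/Vd = 1722/165 ≈ 10.436 mcg/mL.
Before the 5th dose, 4 doses have been given. Superposition: Cmin = C₀·(f + f² + … + f^4).
≈ 10.436 × (0.3256 + 0.1060 + 0.0345 + 0.0112) ≈ 10.436 × 0.4773 ≈ 4.981 mcg/mL.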